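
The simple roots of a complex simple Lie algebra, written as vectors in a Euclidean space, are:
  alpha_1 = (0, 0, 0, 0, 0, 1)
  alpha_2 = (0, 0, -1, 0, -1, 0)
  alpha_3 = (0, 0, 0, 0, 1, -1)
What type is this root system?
Compute the Cartan integers a_ij = 2(alpha_i, alpha_j)/(alpha_j, alpha_j); the resulting 3x3 Cartan matrix is
[[2, 0, -1], [0, 2, -1], [-2, -1, 2]].
The roots have two lengths (squared-length ratio 2:1); the short ones are alpha_{1}. The associated Dynkin diagram is a chain of 3 nodes with a double edge at one end; the terminal node there is the unique short simple root (B_3), so the type is B_3 (the algebra so(7)).

B3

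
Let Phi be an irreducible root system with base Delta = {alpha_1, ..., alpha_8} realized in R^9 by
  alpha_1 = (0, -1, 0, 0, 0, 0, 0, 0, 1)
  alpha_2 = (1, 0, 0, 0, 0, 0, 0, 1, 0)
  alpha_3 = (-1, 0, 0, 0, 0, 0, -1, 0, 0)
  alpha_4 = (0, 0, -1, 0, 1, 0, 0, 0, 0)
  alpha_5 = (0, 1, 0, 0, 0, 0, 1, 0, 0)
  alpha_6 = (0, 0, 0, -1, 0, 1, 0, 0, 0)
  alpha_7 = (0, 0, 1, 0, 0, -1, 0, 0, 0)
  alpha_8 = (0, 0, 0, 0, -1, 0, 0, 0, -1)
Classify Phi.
A8

Compute the Cartan integers a_ij = 2(alpha_i, alpha_j)/(alpha_j, alpha_j); the resulting 8x8 Cartan matrix is
[[2, 0, 0, 0, -1, 0, 0, -1], [0, 2, -1, 0, 0, 0, 0, 0], [0, -1, 2, 0, -1, 0, 0, 0], [0, 0, 0, 2, 0, 0, -1, -1], [-1, 0, -1, 0, 2, 0, 0, 0], [0, 0, 0, 0, 0, 2, -1, 0], [0, 0, 0, -1, 0, -1, 2, 0], [-1, 0, 0, -1, 0, 0, 0, 2]].
All simple roots have the same length, so the diagram is simply laced. The associated Dynkin diagram is a chain of 8 nodes with single edges (A_8), so the type is A_8 (the algebra sl(9)).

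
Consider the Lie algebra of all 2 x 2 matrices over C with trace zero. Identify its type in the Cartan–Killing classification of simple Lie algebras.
This is sl(2), which has dimension 2^2 - 1 = 3 and rank 2 - 1 = 1 (a Cartan subalgebra is the diagonal traceless matrices). In the classification of classical Lie algebras, the special linear algebra sl(n+1) has type A_n; here n = 1, so the Dynkin diagram is a chain of 1 nodes with single edges (A_1). Hence the type is A_1.

type A_1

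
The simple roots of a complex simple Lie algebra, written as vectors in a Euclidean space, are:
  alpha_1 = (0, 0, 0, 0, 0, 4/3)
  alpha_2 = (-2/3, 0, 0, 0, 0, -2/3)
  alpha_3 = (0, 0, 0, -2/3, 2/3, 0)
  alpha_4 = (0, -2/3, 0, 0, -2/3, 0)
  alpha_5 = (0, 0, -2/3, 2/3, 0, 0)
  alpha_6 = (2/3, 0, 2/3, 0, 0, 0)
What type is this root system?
C6

Compute the Cartan integers a_ij = 2(alpha_i, alpha_j)/(alpha_j, alpha_j); the resulting 6x6 Cartan matrix is
[[2, -2, 0, 0, 0, 0], [-1, 2, 0, 0, 0, -1], [0, 0, 2, -1, -1, 0], [0, 0, -1, 2, 0, 0], [0, 0, -1, 0, 2, -1], [0, -1, 0, 0, -1, 2]].
The roots have two lengths (squared-length ratio 2:1); the short ones are alpha_{2,3,4,5,6}. The associated Dynkin diagram is a chain of 6 nodes with a double edge at one end; the terminal node there is the unique long simple root (C_6), so the type is C_6 (the algebra sp(12)).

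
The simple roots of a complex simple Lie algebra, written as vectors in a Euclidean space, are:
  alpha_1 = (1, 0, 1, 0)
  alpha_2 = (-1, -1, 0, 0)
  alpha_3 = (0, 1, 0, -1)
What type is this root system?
Compute the Cartan integers a_ij = 2(alpha_i, alpha_j)/(alpha_j, alpha_j); the resulting 3x3 Cartan matrix is
[[2, -1, 0], [-1, 2, -1], [0, -1, 2]].
All simple roots have the same length, so the diagram is simply laced. The associated Dynkin diagram is a chain of 3 nodes with single edges (A_3), so the type is A_3 (the algebra sl(4)).

A_3 (sl(4))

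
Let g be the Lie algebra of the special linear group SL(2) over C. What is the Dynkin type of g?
A_1

This is sl(2), which has dimension 2^2 - 1 = 3 and rank 2 - 1 = 1 (a Cartan subalgebra is the diagonal traceless matrices). In the classification of classical Lie algebras, the special linear algebra sl(n+1) has type A_n; here n = 1, so the Dynkin diagram is a chain of 1 nodes with single edges (A_1). Hence the type is A_1.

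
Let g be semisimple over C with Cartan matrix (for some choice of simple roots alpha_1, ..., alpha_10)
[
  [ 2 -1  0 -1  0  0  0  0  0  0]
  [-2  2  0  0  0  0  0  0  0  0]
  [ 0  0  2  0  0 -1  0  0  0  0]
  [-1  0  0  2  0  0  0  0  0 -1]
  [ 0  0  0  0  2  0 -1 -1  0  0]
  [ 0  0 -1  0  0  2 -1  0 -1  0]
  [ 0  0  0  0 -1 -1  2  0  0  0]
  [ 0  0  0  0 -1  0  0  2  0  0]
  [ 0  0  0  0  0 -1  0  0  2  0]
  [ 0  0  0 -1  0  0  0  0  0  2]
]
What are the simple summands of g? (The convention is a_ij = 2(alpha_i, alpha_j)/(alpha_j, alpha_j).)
The diagram associated to this matrix has two connected components: the simple roots {alpha_1, alpha_2, alpha_4, alpha_10} form a chain of 4 nodes with a double edge at one end; the terminal node there is the unique long simple root (C_4), and {alpha_3, alpha_5, alpha_6, alpha_7, alpha_8, alpha_9} form a chain of 4 nodes with a fork of two nodes at one end (D_6). A semisimple Lie algebra decomposes uniquely as the direct sum of simple ideals, one per connected component of its Dynkin diagram, so g ≅ C_4 ⊕ D_6 (dimension 36 + 66 = 102).

type C_4 ⊕ type D_6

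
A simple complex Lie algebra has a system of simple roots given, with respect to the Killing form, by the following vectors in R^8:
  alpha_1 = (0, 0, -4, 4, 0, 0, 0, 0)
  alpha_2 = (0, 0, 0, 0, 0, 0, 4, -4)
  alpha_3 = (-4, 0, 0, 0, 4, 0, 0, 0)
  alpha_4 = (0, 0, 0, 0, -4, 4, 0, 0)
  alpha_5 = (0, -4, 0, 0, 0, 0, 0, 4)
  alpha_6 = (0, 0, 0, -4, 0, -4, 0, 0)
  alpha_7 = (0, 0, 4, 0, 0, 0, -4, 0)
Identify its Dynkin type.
A7

Compute the Cartan integers a_ij = 2(alpha_i, alpha_j)/(alpha_j, alpha_j); the resulting 7x7 Cartan matrix is
[[2, 0, 0, 0, 0, -1, -1], [0, 2, 0, 0, -1, 0, -1], [0, 0, 2, -1, 0, 0, 0], [0, 0, -1, 2, 0, -1, 0], [0, -1, 0, 0, 2, 0, 0], [-1, 0, 0, -1, 0, 2, 0], [-1, -1, 0, 0, 0, 0, 2]].
All simple roots have the same length, so the diagram is simply laced. The associated Dynkin diagram is a chain of 7 nodes with single edges (A_7), so the type is A_7 (the algebra sl(8)).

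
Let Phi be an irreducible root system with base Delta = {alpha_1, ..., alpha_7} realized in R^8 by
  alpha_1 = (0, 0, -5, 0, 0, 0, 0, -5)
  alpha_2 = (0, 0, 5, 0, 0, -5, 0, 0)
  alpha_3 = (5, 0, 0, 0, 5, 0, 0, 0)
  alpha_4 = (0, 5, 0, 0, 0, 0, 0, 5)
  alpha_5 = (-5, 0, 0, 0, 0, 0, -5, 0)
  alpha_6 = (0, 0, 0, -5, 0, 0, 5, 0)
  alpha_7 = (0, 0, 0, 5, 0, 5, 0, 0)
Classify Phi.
A_7 (sl(8))

Compute the Cartan integers a_ij = 2(alpha_i, alpha_j)/(alpha_j, alpha_j); the resulting 7x7 Cartan matrix is
[[2, -1, 0, -1, 0, 0, 0], [-1, 2, 0, 0, 0, 0, -1], [0, 0, 2, 0, -1, 0, 0], [-1, 0, 0, 2, 0, 0, 0], [0, 0, -1, 0, 2, -1, 0], [0, 0, 0, 0, -1, 2, -1], [0, -1, 0, 0, 0, -1, 2]].
All simple roots have the same length, so the diagram is simply laced. The associated Dynkin diagram is a chain of 7 nodes with single edges (A_7), so the type is A_7 (the algebra sl(8)).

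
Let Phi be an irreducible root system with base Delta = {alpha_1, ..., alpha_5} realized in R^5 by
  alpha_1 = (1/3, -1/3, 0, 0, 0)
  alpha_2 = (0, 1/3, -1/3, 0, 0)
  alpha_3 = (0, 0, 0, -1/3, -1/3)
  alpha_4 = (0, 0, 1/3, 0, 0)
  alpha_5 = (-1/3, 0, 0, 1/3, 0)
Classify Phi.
type B_5

Compute the Cartan integers a_ij = 2(alpha_i, alpha_j)/(alpha_j, alpha_j); the resulting 5x5 Cartan matrix is
[[2, -1, 0, 0, -1], [-1, 2, 0, -2, 0], [0, 0, 2, 0, -1], [0, -1, 0, 2, 0], [-1, 0, -1, 0, 2]].
The roots have two lengths (squared-length ratio 2:1); the short ones are alpha_{4}. The associated Dynkin diagram is a chain of 5 nodes with a double edge at one end; the terminal node there is the unique short simple root (B_5), so the type is B_5 (the algebra so(11)).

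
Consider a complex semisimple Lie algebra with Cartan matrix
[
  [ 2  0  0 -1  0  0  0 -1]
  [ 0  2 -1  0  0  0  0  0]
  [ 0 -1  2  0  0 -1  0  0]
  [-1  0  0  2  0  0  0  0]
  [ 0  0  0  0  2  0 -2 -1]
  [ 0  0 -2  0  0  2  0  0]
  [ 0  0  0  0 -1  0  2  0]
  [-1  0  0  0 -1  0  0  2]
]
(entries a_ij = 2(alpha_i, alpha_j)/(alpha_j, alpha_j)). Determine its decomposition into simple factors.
The diagram associated to this matrix has two connected components: the simple roots {alpha_1, alpha_4, alpha_5, alpha_7, alpha_8} form a chain of 5 nodes with a double edge at one end; the terminal node there is the unique short simple root (B_5), and {alpha_2, alpha_3, alpha_6} form a chain of 3 nodes with a double edge at one end; the terminal node there is the unique long simple root (C_3). A semisimple Lie algebra decomposes uniquely as the direct sum of simple ideals, one per connected component of its Dynkin diagram, so g ≅ B_5 ⊕ C_3 (dimension 55 + 21 = 76).

B5 ⊕ C3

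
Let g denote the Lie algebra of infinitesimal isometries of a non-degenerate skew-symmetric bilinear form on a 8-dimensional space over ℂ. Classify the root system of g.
This is sp(8), which has dimension 8(8+1)/2 = 36 and rank 8/2 = 4. In the classification of classical Lie algebras, the symplectic algebra sp(2n) has type C_n; here n = 4, so the Dynkin diagram is a chain of 4 nodes with a double edge at one end; the terminal node there is the unique long simple root (C_4). Hence the type is C_4.

C4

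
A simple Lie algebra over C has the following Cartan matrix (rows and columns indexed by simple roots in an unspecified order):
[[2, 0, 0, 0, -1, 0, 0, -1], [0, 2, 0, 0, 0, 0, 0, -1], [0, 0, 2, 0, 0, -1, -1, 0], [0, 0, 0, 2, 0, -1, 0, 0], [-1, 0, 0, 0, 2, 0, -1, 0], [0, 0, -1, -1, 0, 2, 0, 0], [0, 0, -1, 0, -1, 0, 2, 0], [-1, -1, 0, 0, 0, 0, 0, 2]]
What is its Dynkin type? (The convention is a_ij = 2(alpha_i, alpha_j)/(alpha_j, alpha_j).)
type A_8

The matrix has rank 8 with 2's on the diagonal. Reading the off-diagonal entries as Dynkin edges (a single edge where a_ij = a_ji = -1; a double or triple edge where a_ij * a_ji = 2 or 3), the diagram is a chain of 8 nodes with single edges (A_8). One simple-root ordering that puts it in standard form is (alpha_4, alpha_6, alpha_3, alpha_7, alpha_5, alpha_1, alpha_8, alpha_2). So the algebra is type A_8, i.e. sl(9).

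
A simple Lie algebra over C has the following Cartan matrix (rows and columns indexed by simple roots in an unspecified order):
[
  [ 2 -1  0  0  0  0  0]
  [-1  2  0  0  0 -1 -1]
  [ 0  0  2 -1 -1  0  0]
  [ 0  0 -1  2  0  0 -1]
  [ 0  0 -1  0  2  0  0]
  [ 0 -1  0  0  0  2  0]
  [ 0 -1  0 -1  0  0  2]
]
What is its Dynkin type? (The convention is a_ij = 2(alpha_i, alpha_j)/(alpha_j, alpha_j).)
The matrix has rank 7 with 2's on the diagonal. Reading the off-diagonal entries as Dynkin edges (a single edge where a_ij = a_ji = -1; a double or triple edge where a_ij * a_ji = 2 or 3), the diagram is a chain of 5 nodes with a fork of two nodes at one end (D_7). One simple-root ordering that puts it in standard form is (alpha_5, alpha_3, alpha_4, alpha_7, alpha_2, alpha_1, alpha_6). So the algebra is type D_7, i.e. so(14).

type D_7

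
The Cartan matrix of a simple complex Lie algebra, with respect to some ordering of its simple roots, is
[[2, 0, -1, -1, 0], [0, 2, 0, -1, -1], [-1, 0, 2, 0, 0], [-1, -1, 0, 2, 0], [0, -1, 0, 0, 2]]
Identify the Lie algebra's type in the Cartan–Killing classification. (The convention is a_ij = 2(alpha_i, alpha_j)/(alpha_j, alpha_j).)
The matrix has rank 5 with 2's on the diagonal. Reading the off-diagonal entries as Dynkin edges (a single edge where a_ij = a_ji = -1; a double or triple edge where a_ij * a_ji = 2 or 3), the diagram is a chain of 5 nodes with single edges (A_5). One simple-root ordering that puts it in standard form is (alpha_3, alpha_1, alpha_4, alpha_2, alpha_5). So the algebra is type A_5, i.e. sl(6).

A_5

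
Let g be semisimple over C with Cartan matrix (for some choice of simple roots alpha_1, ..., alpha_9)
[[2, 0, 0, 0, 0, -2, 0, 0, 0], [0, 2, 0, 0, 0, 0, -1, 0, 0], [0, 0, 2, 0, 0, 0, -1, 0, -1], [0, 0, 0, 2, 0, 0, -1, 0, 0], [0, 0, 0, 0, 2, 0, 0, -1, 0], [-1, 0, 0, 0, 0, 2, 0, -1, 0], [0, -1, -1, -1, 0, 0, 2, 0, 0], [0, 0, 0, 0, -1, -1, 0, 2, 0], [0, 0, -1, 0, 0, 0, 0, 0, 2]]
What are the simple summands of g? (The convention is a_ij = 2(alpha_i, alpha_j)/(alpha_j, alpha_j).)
C_4 (sp(8)) ⊕ D_5 (so(10))

The diagram associated to this matrix has two connected components: the simple roots {alpha_1, alpha_5, alpha_6, alpha_8} form a chain of 4 nodes with a double edge at one end; the terminal node there is the unique long simple root (C_4), and {alpha_2, alpha_3, alpha_4, alpha_7, alpha_9} form a chain of 3 nodes with a fork of two nodes at one end (D_5). A semisimple Lie algebra decomposes uniquely as the direct sum of simple ideals, one per connected component of its Dynkin diagram, so g ≅ C_4 ⊕ D_5 (dimension 36 + 45 = 81).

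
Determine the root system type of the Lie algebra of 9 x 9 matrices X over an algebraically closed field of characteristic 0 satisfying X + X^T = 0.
This is so(9) with 9 odd, which has dimension 9(9-1)/2 = 36 and rank (9-1)/2 = 4. In the classification of classical Lie algebras, the orthogonal algebra so(2n+1) in an odd number of variables has type B_n; here n = 4, so the Dynkin diagram is a chain of 4 nodes with a double edge at one end; the terminal node there is the unique short simple root (B_4). Hence the type is B_4.

B_4 (so(9))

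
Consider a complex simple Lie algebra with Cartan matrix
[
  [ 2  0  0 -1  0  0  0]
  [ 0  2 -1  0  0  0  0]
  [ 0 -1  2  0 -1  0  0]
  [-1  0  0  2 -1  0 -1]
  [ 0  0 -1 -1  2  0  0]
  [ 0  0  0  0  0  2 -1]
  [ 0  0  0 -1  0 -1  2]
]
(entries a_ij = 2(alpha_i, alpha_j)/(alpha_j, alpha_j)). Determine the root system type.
The matrix has rank 7 with 2's on the diagonal. Reading the off-diagonal entries as Dynkin edges (a single edge where a_ij = a_ji = -1; a double or triple edge where a_ij * a_ji = 2 or 3), the diagram is a chain of 6 nodes with one extra node attached to the third node from one end (E_7). One simple-root ordering that puts it in standard form is (alpha_6, alpha_1, alpha_7, alpha_4, alpha_5, alpha_3, alpha_2). So the algebra is type E_7.

E_7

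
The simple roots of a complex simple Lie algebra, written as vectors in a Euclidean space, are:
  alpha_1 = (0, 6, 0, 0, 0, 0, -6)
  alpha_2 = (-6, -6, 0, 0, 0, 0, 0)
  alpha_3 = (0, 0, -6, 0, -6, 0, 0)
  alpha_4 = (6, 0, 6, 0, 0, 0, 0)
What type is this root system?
Compute the Cartan integers a_ij = 2(alpha_i, alpha_j)/(alpha_j, alpha_j); the resulting 4x4 Cartan matrix is
[[2, -1, 0, 0], [-1, 2, 0, -1], [0, 0, 2, -1], [0, -1, -1, 2]].
All simple roots have the same length, so the diagram is simply laced. The associated Dynkin diagram is a chain of 4 nodes with single edges (A_4), so the type is A_4 (the algebra sl(5)).

type A_4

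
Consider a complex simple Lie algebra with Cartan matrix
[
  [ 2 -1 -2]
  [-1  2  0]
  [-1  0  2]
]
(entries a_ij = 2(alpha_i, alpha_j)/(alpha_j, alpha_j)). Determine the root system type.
The matrix has rank 3 with 2's on the diagonal. Reading the off-diagonal entries as Dynkin edges (a single edge where a_ij = a_ji = -1; a double or triple edge where a_ij * a_ji = 2 or 3), the diagram is a chain of 3 nodes with a double edge at one end; the terminal node there is the unique short simple root (B_3). One simple-root ordering that puts it in standard form is (alpha_2, alpha_1, alpha_3). So the algebra is type B_3, i.e. so(7).

B3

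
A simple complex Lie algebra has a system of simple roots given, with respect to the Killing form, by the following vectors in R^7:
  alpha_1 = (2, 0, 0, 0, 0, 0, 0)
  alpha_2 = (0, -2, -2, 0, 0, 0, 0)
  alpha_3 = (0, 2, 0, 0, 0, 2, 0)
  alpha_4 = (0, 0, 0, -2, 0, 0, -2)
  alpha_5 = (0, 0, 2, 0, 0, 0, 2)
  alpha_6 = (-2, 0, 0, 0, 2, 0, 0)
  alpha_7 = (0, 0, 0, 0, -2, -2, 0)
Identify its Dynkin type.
B7

Compute the Cartan integers a_ij = 2(alpha_i, alpha_j)/(alpha_j, alpha_j); the resulting 7x7 Cartan matrix is
[[2, 0, 0, 0, 0, -1, 0], [0, 2, -1, 0, -1, 0, 0], [0, -1, 2, 0, 0, 0, -1], [0, 0, 0, 2, -1, 0, 0], [0, -1, 0, -1, 2, 0, 0], [-2, 0, 0, 0, 0, 2, -1], [0, 0, -1, 0, 0, -1, 2]].
The roots have two lengths (squared-length ratio 2:1); the short ones are alpha_{1}. The associated Dynkin diagram is a chain of 7 nodes with a double edge at one end; the terminal node there is the unique short simple root (B_7), so the type is B_7 (the algebra so(15)).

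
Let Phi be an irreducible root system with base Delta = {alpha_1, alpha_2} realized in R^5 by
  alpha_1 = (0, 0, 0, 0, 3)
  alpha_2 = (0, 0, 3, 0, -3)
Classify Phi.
B2

Compute the Cartan integers a_ij = 2(alpha_i, alpha_j)/(alpha_j, alpha_j); the resulting 2x2 Cartan matrix is
[[2, -1], [-2, 2]].
The roots have two lengths (squared-length ratio 2:1); the short ones are alpha_{1}. The associated Dynkin diagram is a chain of 2 nodes with a double edge at one end; the terminal node there is the unique short simple root (B_2), so the type is B_2 (the algebra so(5)).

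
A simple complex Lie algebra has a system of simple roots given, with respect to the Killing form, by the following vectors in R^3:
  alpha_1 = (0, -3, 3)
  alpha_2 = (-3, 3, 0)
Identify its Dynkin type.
Compute the Cartan integers a_ij = 2(alpha_i, alpha_j)/(alpha_j, alpha_j); the resulting 2x2 Cartan matrix is
[[2, -1], [-1, 2]].
All simple roots have the same length, so the diagram is simply laced. The associated Dynkin diagram is a chain of 2 nodes with single edges (A_2), so the type is A_2 (the algebra sl(3)).

A_2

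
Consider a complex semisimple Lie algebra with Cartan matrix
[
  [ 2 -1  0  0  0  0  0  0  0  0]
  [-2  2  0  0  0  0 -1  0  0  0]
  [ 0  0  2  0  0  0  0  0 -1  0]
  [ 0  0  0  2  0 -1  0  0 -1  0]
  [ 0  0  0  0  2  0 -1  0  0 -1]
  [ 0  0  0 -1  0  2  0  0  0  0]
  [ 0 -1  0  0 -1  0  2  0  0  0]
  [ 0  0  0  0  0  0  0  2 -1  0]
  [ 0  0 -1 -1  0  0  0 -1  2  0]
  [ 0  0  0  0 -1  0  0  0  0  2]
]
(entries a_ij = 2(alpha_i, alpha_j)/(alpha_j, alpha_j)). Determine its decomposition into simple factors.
B_5 ⊕ D_5

The diagram associated to this matrix has two connected components: the simple roots {alpha_1, alpha_2, alpha_5, alpha_7, alpha_10} form a chain of 5 nodes with a double edge at one end; the terminal node there is the unique short simple root (B_5), and {alpha_3, alpha_4, alpha_6, alpha_8, alpha_9} form a chain of 3 nodes with a fork of two nodes at one end (D_5). A semisimple Lie algebra decomposes uniquely as the direct sum of simple ideals, one per connected component of its Dynkin diagram, so g ≅ B_5 ⊕ D_5 (dimension 55 + 45 = 100).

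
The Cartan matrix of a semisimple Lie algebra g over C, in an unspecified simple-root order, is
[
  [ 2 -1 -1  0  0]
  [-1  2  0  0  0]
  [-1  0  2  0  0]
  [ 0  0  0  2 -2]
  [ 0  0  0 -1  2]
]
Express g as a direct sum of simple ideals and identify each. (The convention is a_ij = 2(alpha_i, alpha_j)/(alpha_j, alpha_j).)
A3 ⊕ B2

The diagram associated to this matrix has two connected components: the simple roots {alpha_1, alpha_2, alpha_3} form a chain of 3 nodes with single edges (A_3), and {alpha_4, alpha_5} form a chain of 2 nodes with a double edge at one end; the terminal node there is the unique short simple root (B_2). A semisimple Lie algebra decomposes uniquely as the direct sum of simple ideals, one per connected component of its Dynkin diagram, so g ≅ A_3 ⊕ B_2 (dimension 15 + 10 = 25).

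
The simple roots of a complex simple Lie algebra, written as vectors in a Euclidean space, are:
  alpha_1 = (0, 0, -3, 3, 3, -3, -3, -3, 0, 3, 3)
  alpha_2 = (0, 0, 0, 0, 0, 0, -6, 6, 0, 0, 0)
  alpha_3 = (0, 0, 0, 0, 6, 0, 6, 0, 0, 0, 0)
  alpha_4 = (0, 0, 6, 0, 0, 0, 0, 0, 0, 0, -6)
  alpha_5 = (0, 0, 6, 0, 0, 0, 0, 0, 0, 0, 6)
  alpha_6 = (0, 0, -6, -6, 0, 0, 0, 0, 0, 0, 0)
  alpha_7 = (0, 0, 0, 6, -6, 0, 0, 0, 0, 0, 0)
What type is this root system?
Compute the Cartan integers a_ij = 2(alpha_i, alpha_j)/(alpha_j, alpha_j); the resulting 7x7 Cartan matrix is
[[2, 0, 0, -1, 0, 0, 0], [0, 2, -1, 0, 0, 0, 0], [0, -1, 2, 0, 0, 0, -1], [-1, 0, 0, 2, 0, -1, 0], [0, 0, 0, 0, 2, -1, 0], [0, 0, 0, -1, -1, 2, -1], [0, 0, -1, 0, 0, -1, 2]].
All simple roots have the same length, so the diagram is simply laced. The associated Dynkin diagram is a chain of 6 nodes with one extra node attached to the third node from one end (E_7), so the type is E_7.

E_7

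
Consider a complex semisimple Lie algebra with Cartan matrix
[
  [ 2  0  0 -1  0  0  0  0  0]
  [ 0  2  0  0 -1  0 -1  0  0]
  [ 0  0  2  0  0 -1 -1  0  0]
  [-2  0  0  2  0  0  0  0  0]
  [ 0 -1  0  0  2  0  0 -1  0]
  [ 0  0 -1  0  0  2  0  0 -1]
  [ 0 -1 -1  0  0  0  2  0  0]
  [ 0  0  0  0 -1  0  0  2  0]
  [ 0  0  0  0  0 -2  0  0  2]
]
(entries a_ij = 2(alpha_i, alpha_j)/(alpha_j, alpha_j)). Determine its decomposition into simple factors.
The diagram associated to this matrix has two connected components: the simple roots {alpha_1, alpha_4} form a chain of 2 nodes with a double edge at one end; the terminal node there is the unique short simple root (B_2), and {alpha_2, alpha_3, alpha_5, alpha_6, alpha_7, alpha_8, alpha_9} form a chain of 7 nodes with a double edge at one end; the terminal node there is the unique long simple root (C_7). A semisimple Lie algebra decomposes uniquely as the direct sum of simple ideals, one per connected component of its Dynkin diagram, so g ≅ B_2 ⊕ C_7 (dimension 10 + 105 = 115).

B_2 ⊕ C_7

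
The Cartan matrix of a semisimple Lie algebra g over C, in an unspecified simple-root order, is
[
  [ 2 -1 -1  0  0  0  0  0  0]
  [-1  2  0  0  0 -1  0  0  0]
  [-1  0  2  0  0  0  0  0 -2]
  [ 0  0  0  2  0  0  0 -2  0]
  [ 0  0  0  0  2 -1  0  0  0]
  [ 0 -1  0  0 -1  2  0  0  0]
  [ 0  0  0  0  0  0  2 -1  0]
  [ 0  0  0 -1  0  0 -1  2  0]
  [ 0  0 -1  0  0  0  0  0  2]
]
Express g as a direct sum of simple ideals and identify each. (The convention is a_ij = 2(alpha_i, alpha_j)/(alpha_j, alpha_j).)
The diagram associated to this matrix has two connected components: the simple roots {alpha_1, alpha_2, alpha_3, alpha_5, alpha_6, alpha_9} form a chain of 6 nodes with a double edge at one end; the terminal node there is the unique short simple root (B_6), and {alpha_4, alpha_7, alpha_8} form a chain of 3 nodes with a double edge at one end; the terminal node there is the unique long simple root (C_3). A semisimple Lie algebra decomposes uniquely as the direct sum of simple ideals, one per connected component of its Dynkin diagram, so g ≅ B_6 ⊕ C_3 (dimension 78 + 21 = 99).

B6 ⊕ C3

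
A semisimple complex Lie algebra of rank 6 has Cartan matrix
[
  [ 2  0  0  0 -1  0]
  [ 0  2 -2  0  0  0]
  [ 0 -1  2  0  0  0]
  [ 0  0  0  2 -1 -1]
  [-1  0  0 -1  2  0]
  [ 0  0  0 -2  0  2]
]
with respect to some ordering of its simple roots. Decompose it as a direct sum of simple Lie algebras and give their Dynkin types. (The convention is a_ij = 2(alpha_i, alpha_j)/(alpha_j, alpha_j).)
The diagram associated to this matrix has two connected components: the simple roots {alpha_2, alpha_3} form a chain of 2 nodes with a double edge at one end; the terminal node there is the unique short simple root (B_2), and {alpha_1, alpha_4, alpha_5, alpha_6} form a chain of 4 nodes with a double edge at one end; the terminal node there is the unique long simple root (C_4). A semisimple Lie algebra decomposes uniquely as the direct sum of simple ideals, one per connected component of its Dynkin diagram, so g ≅ B_2 ⊕ C_4 (dimension 10 + 36 = 46).

type B_2 + type C_4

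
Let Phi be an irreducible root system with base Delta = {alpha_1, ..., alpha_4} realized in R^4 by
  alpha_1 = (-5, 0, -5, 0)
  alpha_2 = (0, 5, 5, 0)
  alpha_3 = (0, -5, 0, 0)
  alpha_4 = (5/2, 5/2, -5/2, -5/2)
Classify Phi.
Compute the Cartan integers a_ij = 2(alpha_i, alpha_j)/(alpha_j, alpha_j); the resulting 4x4 Cartan matrix is
[[2, -1, 0, 0], [-1, 2, -2, 0], [0, -1, 2, -1], [0, 0, -1, 2]].
The roots have two lengths (squared-length ratio 2:1); the short ones are alpha_{3,4}. The associated Dynkin diagram is a chain of 4 nodes with a double edge between the middle two (F_4), so the type is F_4.

F_4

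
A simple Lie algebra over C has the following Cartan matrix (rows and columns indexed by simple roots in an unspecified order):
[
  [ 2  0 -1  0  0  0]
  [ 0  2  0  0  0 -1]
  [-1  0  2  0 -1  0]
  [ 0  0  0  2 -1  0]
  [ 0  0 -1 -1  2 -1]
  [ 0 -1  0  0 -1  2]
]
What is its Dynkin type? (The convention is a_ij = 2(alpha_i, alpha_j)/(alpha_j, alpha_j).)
E6

The matrix has rank 6 with 2's on the diagonal. Reading the off-diagonal entries as Dynkin edges (a single edge where a_ij = a_ji = -1; a double or triple edge where a_ij * a_ji = 2 or 3), the diagram is a chain of 5 nodes with one extra node attached to the third node from one end (E_6). One simple-root ordering that puts it in standard form is (alpha_2, alpha_4, alpha_6, alpha_5, alpha_3, alpha_1). So the algebra is type E_6.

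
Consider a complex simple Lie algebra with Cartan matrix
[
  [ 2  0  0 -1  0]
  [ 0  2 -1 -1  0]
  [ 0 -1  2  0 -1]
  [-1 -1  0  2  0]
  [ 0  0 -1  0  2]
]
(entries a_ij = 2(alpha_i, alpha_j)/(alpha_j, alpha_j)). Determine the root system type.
A5

The matrix has rank 5 with 2's on the diagonal. Reading the off-diagonal entries as Dynkin edges (a single edge where a_ij = a_ji = -1; a double or triple edge where a_ij * a_ji = 2 or 3), the diagram is a chain of 5 nodes with single edges (A_5). One simple-root ordering that puts it in standard form is (alpha_5, alpha_3, alpha_2, alpha_4, alpha_1). So the algebra is type A_5, i.e. sl(6).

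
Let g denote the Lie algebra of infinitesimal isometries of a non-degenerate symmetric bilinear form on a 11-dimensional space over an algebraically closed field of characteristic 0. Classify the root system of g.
This is so(11) with 11 odd, which has dimension 11(11-1)/2 = 55 and rank (11-1)/2 = 5. In the classification of classical Lie algebras, the orthogonal algebra so(2n+1) in an odd number of variables has type B_n; here n = 5, so the Dynkin diagram is a chain of 5 nodes with a double edge at one end; the terminal node there is the unique short simple root (B_5). Hence the type is B_5.

B_5 (so(11))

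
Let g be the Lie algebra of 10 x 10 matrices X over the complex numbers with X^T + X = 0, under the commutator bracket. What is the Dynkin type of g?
D5

This is so(10) with 10 even, which has dimension 10(10-1)/2 = 45 and rank 10/2 = 5. In the classification of classical Lie algebras, the orthogonal algebra so(2n) in an even number of variables has type D_n; here n = 5, so the Dynkin diagram is a chain of 3 nodes with a fork of two nodes at one end (D_5). Hence the type is D_5.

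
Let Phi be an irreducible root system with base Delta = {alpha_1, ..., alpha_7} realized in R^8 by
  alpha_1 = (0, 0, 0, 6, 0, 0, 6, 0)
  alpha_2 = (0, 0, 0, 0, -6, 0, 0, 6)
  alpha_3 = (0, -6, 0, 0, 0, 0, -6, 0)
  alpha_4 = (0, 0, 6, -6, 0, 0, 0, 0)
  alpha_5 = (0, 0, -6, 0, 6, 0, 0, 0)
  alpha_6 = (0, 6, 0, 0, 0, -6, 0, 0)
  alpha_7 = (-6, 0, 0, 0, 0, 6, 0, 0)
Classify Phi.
Compute the Cartan integers a_ij = 2(alpha_i, alpha_j)/(alpha_j, alpha_j); the resulting 7x7 Cartan matrix is
[[2, 0, -1, -1, 0, 0, 0], [0, 2, 0, 0, -1, 0, 0], [-1, 0, 2, 0, 0, -1, 0], [-1, 0, 0, 2, -1, 0, 0], [0, -1, 0, -1, 2, 0, 0], [0, 0, -1, 0, 0, 2, -1], [0, 0, 0, 0, 0, -1, 2]].
All simple roots have the same length, so the diagram is simply laced. The associated Dynkin diagram is a chain of 7 nodes with single edges (A_7), so the type is A_7 (the algebra sl(8)).

A7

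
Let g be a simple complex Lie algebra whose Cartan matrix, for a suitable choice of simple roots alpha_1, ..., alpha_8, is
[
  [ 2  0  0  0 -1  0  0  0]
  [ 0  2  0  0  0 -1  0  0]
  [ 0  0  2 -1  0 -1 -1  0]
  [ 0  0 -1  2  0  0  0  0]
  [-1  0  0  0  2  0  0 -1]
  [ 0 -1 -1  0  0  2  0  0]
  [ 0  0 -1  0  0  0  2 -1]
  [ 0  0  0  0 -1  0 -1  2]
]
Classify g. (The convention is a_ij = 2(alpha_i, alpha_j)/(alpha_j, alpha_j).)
The matrix has rank 8 with 2's on the diagonal. Reading the off-diagonal entries as Dynkin edges (a single edge where a_ij = a_ji = -1; a double or triple edge where a_ij * a_ji = 2 or 3), the diagram is a chain of 7 nodes with one extra node attached to the third node from one end (E_8). One simple-root ordering that puts it in standard form is (alpha_2, alpha_4, alpha_6, alpha_3, alpha_7, alpha_8, alpha_5, alpha_1). So the algebra is type E_8.

E_8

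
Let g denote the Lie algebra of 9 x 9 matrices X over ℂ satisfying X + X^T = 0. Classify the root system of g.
This is so(9) with 9 odd, which has dimension 9(9-1)/2 = 36 and rank (9-1)/2 = 4. In the classification of classical Lie algebras, the orthogonal algebra so(2n+1) in an odd number of variables has type B_n; here n = 4, so the Dynkin diagram is a chain of 4 nodes with a double edge at one end; the terminal node there is the unique short simple root (B_4). Hence the type is B_4.

type B_4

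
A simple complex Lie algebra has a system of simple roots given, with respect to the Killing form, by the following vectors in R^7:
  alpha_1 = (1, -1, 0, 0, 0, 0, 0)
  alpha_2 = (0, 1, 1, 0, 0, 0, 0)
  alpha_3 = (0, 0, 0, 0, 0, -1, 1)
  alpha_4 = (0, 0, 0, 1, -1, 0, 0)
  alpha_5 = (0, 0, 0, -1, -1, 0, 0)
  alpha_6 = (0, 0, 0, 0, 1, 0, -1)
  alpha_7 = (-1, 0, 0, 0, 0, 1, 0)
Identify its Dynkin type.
type D_7

Compute the Cartan integers a_ij = 2(alpha_i, alpha_j)/(alpha_j, alpha_j); the resulting 7x7 Cartan matrix is
[[2, -1, 0, 0, 0, 0, -1], [-1, 2, 0, 0, 0, 0, 0], [0, 0, 2, 0, 0, -1, -1], [0, 0, 0, 2, 0, -1, 0], [0, 0, 0, 0, 2, -1, 0], [0, 0, -1, -1, -1, 2, 0], [-1, 0, -1, 0, 0, 0, 2]].
All simple roots have the same length, so the diagram is simply laced. The associated Dynkin diagram is a chain of 5 nodes with a fork of two nodes at one end (D_7), so the type is D_7 (the algebra so(14)).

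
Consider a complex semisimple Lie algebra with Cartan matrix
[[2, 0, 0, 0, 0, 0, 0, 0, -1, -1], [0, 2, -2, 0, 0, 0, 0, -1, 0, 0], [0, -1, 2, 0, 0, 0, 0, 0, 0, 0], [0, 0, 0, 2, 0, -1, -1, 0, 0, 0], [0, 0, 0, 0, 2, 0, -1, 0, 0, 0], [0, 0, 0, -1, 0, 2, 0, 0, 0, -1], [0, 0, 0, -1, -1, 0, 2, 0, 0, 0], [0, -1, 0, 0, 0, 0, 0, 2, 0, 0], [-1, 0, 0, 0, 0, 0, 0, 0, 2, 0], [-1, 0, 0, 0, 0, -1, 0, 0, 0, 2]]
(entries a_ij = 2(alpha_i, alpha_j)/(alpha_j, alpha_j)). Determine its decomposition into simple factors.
A_7 (sl(8)) + B_3 (so(7))

The diagram associated to this matrix has two connected components: the simple roots {alpha_1, alpha_4, alpha_5, alpha_6, alpha_7, alpha_9, alpha_10} form a chain of 7 nodes with single edges (A_7), and {alpha_2, alpha_3, alpha_8} form a chain of 3 nodes with a double edge at one end; the terminal node there is the unique short simple root (B_3). A semisimple Lie algebra decomposes uniquely as the direct sum of simple ideals, one per connected component of its Dynkin diagram, so g ≅ A_7 ⊕ B_3 (dimension 63 + 21 = 84).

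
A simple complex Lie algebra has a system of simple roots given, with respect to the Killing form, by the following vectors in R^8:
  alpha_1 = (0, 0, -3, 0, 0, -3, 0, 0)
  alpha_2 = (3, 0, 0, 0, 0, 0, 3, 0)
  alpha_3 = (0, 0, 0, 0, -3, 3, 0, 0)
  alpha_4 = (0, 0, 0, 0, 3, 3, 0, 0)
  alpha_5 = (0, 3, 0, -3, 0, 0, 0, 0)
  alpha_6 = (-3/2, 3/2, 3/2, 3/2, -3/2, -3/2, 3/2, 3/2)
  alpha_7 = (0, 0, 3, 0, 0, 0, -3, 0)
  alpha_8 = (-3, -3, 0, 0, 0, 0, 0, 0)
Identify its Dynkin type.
E_8

Compute the Cartan integers a_ij = 2(alpha_i, alpha_j)/(alpha_j, alpha_j); the resulting 8x8 Cartan matrix is
[[2, 0, -1, -1, 0, 0, -1, 0], [0, 2, 0, 0, 0, 0, -1, -1], [-1, 0, 2, 0, 0, 0, 0, 0], [-1, 0, 0, 2, 0, -1, 0, 0], [0, 0, 0, 0, 2, 0, 0, -1], [0, 0, 0, -1, 0, 2, 0, 0], [-1, -1, 0, 0, 0, 0, 2, 0], [0, -1, 0, 0, -1, 0, 0, 2]].
All simple roots have the same length, so the diagram is simply laced. The associated Dynkin diagram is a chain of 7 nodes with one extra node attached to the third node from one end (E_8), so the type is E_8.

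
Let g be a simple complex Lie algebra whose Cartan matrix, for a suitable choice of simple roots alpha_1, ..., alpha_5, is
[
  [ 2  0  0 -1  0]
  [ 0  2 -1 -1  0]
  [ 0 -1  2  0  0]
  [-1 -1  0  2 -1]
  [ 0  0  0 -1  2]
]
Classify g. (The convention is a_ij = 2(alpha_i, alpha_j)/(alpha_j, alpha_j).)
The matrix has rank 5 with 2's on the diagonal. Reading the off-diagonal entries as Dynkin edges (a single edge where a_ij = a_ji = -1; a double or triple edge where a_ij * a_ji = 2 or 3), the diagram is a chain of 3 nodes with a fork of two nodes at one end (D_5). One simple-root ordering that puts it in standard form is (alpha_3, alpha_2, alpha_4, alpha_1, alpha_5). So the algebra is type D_5, i.e. so(10).

type D_5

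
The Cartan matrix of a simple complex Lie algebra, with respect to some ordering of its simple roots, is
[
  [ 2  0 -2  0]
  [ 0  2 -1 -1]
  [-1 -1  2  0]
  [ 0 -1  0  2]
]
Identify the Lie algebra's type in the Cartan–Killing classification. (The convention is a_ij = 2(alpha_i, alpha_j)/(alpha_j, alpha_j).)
The matrix has rank 4 with 2's on the diagonal. Reading the off-diagonal entries as Dynkin edges (a single edge where a_ij = a_ji = -1; a double or triple edge where a_ij * a_ji = 2 or 3), the diagram is a chain of 4 nodes with a double edge at one end; the terminal node there is the unique long simple root (C_4). One simple-root ordering that puts it in standard form is (alpha_4, alpha_2, alpha_3, alpha_1). So the algebra is type C_4, i.e. sp(8).

C_4 (sp(8))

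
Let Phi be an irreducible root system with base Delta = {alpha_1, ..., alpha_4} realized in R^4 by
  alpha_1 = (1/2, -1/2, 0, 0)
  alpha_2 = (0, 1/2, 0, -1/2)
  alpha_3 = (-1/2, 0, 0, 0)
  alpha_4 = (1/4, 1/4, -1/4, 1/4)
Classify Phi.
F4

Compute the Cartan integers a_ij = 2(alpha_i, alpha_j)/(alpha_j, alpha_j); the resulting 4x4 Cartan matrix is
[[2, -1, -2, 0], [-1, 2, 0, 0], [-1, 0, 2, -1], [0, 0, -1, 2]].
The roots have two lengths (squared-length ratio 2:1); the short ones are alpha_{3,4}. The associated Dynkin diagram is a chain of 4 nodes with a double edge between the middle two (F_4), so the type is F_4.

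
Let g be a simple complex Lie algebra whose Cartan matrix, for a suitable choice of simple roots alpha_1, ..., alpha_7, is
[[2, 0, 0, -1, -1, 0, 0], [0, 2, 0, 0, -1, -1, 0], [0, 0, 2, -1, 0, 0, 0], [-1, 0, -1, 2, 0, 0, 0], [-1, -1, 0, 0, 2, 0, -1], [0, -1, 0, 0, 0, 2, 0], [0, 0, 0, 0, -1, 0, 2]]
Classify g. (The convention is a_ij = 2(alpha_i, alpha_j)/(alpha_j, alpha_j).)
E_7

The matrix has rank 7 with 2's on the diagonal. Reading the off-diagonal entries as Dynkin edges (a single edge where a_ij = a_ji = -1; a double or triple edge where a_ij * a_ji = 2 or 3), the diagram is a chain of 6 nodes with one extra node attached to the third node from one end (E_7). One simple-root ordering that puts it in standard form is (alpha_6, alpha_7, alpha_2, alpha_5, alpha_1, alpha_4, alpha_3). So the algebra is type E_7.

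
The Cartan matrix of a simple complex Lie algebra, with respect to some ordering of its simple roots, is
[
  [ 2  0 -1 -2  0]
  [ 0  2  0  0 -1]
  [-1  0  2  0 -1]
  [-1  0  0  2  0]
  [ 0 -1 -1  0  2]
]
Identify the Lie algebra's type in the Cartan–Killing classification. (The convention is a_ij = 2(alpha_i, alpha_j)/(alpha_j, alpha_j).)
B_5

The matrix has rank 5 with 2's on the diagonal. Reading the off-diagonal entries as Dynkin edges (a single edge where a_ij = a_ji = -1; a double or triple edge where a_ij * a_ji = 2 or 3), the diagram is a chain of 5 nodes with a double edge at one end; the terminal node there is the unique short simple root (B_5). One simple-root ordering that puts it in standard form is (alpha_2, alpha_5, alpha_3, alpha_1, alpha_4). So the algebra is type B_5, i.e. so(11).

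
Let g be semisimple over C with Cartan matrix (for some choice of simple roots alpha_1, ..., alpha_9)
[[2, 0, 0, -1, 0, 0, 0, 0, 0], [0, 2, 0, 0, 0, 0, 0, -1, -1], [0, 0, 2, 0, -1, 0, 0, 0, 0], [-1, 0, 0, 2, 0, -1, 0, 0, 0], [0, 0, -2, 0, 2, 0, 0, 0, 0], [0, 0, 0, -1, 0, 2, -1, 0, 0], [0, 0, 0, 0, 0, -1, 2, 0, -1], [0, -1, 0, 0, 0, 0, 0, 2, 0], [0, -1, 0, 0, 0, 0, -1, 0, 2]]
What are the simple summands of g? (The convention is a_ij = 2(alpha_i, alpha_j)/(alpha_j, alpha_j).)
A_7 ⊕ B_2

The diagram associated to this matrix has two connected components: the simple roots {alpha_1, alpha_2, alpha_4, alpha_6, alpha_7, alpha_8, alpha_9} form a chain of 7 nodes with single edges (A_7), and {alpha_3, alpha_5} form a chain of 2 nodes with a double edge at one end; the terminal node there is the unique short simple root (B_2). A semisimple Lie algebra decomposes uniquely as the direct sum of simple ideals, one per connected component of its Dynkin diagram, so g ≅ A_7 ⊕ B_2 (dimension 63 + 10 = 73).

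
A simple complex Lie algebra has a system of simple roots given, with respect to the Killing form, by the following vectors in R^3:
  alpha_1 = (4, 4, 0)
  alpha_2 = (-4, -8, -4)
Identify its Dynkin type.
G2

Compute the Cartan integers a_ij = 2(alpha_i, alpha_j)/(alpha_j, alpha_j); the resulting 2x2 Cartan matrix is
[[2, -1], [-3, 2]].
The roots have two lengths (squared-length ratio 3:1); the short ones are alpha_{1}. The associated Dynkin diagram is two nodes joined by a triple edge (G_2), so the type is G_2.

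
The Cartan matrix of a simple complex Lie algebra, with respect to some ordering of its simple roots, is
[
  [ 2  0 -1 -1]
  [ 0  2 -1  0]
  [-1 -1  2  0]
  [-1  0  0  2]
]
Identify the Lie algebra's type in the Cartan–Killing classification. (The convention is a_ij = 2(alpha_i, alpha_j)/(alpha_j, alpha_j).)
The matrix has rank 4 with 2's on the diagonal. Reading the off-diagonal entries as Dynkin edges (a single edge where a_ij = a_ji = -1; a double or triple edge where a_ij * a_ji = 2 or 3), the diagram is a chain of 4 nodes with single edges (A_4). One simple-root ordering that puts it in standard form is (alpha_2, alpha_3, alpha_1, alpha_4). So the algebra is type A_4, i.e. sl(5).

A4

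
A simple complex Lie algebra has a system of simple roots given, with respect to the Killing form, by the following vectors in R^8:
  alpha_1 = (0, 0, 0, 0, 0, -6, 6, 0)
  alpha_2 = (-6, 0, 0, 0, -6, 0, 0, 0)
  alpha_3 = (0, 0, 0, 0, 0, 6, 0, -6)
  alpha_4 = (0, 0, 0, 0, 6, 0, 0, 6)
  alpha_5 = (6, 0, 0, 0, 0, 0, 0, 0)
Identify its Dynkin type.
B5

Compute the Cartan integers a_ij = 2(alpha_i, alpha_j)/(alpha_j, alpha_j); the resulting 5x5 Cartan matrix is
[[2, 0, -1, 0, 0], [0, 2, 0, -1, -2], [-1, 0, 2, -1, 0], [0, -1, -1, 2, 0], [0, -1, 0, 0, 2]].
The roots have two lengths (squared-length ratio 2:1); the short ones are alpha_{5}. The associated Dynkin diagram is a chain of 5 nodes with a double edge at one end; the terminal node there is the unique short simple root (B_5), so the type is B_5 (the algebra so(11)).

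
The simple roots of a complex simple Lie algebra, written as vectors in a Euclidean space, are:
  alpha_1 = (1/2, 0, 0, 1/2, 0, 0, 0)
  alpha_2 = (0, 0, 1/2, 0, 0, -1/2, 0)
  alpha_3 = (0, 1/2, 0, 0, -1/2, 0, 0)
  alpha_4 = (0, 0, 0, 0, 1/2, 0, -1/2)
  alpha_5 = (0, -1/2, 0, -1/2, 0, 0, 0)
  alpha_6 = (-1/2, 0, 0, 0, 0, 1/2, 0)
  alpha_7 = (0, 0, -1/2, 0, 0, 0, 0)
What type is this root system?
B7

Compute the Cartan integers a_ij = 2(alpha_i, alpha_j)/(alpha_j, alpha_j); the resulting 7x7 Cartan matrix is
[[2, 0, 0, 0, -1, -1, 0], [0, 2, 0, 0, 0, -1, -2], [0, 0, 2, -1, -1, 0, 0], [0, 0, -1, 2, 0, 0, 0], [-1, 0, -1, 0, 2, 0, 0], [-1, -1, 0, 0, 0, 2, 0], [0, -1, 0, 0, 0, 0, 2]].
The roots have two lengths (squared-length ratio 2:1); the short ones are alpha_{7}. The associated Dynkin diagram is a chain of 7 nodes with a double edge at one end; the terminal node there is the unique short simple root (B_7), so the type is B_7 (the algebra so(15)).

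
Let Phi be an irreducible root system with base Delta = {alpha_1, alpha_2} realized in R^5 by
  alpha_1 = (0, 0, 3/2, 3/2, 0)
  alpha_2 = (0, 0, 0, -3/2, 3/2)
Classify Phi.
Compute the Cartan integers a_ij = 2(alpha_i, alpha_j)/(alpha_j, alpha_j); the resulting 2x2 Cartan matrix is
[[2, -1], [-1, 2]].
All simple roots have the same length, so the diagram is simply laced. The associated Dynkin diagram is a chain of 2 nodes with single edges (A_2), so the type is A_2 (the algebra sl(3)).

type A_2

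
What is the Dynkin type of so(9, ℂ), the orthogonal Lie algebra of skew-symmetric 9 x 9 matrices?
B_4 (so(9))

This is so(9) with 9 odd, which has dimension 9(9-1)/2 = 36 and rank (9-1)/2 = 4. In the classification of classical Lie algebras, the orthogonal algebra so(2n+1) in an odd number of variables has type B_n; here n = 4, so the Dynkin diagram is a chain of 4 nodes with a double edge at one end; the terminal node there is the unique short simple root (B_4). Hence the type is B_4.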